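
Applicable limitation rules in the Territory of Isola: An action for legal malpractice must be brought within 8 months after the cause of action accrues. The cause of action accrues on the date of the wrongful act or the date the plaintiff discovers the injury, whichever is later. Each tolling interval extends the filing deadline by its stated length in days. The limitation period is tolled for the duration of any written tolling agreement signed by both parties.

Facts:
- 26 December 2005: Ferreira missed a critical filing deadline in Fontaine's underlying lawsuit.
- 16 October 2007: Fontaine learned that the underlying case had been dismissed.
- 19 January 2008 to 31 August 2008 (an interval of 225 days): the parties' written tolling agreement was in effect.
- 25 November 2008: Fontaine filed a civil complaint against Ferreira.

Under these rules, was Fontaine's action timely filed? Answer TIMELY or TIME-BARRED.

Because discovery on 16 October 2007 post-dates the 26 December 2005 act, accrual under the later-of rule falls on 16 October 2007.
Adding the 8 months base period to 16 October 2007 gives a deadline of 16 June 2008, before any tolling.
The period was tolled for 225 days by the written tolling agreement (19 January 2008 to 31 August 2008), pushing the deadline to 27 January 2009.
Fontaine filed on 25 November 2008, before the 27 January 2009 deadline, so the action is timely.

TIMELY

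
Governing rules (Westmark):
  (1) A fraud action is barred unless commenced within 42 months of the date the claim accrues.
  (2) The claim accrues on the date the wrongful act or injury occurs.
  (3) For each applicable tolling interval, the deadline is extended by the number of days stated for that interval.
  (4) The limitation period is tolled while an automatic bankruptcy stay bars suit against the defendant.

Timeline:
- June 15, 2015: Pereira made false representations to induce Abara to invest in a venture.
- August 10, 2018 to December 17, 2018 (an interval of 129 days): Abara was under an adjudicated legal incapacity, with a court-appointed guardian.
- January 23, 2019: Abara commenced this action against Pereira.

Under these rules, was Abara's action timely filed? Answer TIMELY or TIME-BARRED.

TIME-BARRED

The claim accrued on June 15, 2015, when the wrongful act occurred.
42 months from June 15, 2015 is December 15, 2018.
The plaintiff's legal incapacity from August 10, 2018 to December 17, 2018 does not toll the period, because no stated rule makes the plaintiff's incapacity a tolling event.
Filing on January 23, 2019 missed the December 15, 2018 deadline — the action is time-barred.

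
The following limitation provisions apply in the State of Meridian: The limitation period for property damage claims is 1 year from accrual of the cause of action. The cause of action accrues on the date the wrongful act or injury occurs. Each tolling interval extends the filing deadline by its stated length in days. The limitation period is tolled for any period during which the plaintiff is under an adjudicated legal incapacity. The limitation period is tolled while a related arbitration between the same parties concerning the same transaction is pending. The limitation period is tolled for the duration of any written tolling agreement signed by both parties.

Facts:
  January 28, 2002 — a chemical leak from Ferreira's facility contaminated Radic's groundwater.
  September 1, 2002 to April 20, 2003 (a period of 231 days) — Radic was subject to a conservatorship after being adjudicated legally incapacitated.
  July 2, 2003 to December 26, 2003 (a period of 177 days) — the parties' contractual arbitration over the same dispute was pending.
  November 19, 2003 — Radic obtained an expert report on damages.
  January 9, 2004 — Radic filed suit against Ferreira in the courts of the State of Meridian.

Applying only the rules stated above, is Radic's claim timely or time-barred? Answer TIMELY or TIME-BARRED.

TIMELY

The limitation period began to run on January 28, 2002.
Adding the 1 year base period to January 28, 2002 gives a deadline of January 28, 2003, before any tolling.
Because the plaintiff's legal incapacity ran from September 1, 2002 to April 20, 2003, the deadline is extended by 231 days to September 16, 2003.
The period was tolled for 177 days by the pending related arbitration (July 2, 2003 to December 26, 2003), pushing the deadline to March 11, 2004.
The other events in the timeline have no effect on the limitation period under the stated rules.
Radic filed on January 9, 2004, before the March 11, 2004 deadline, so the action is timely.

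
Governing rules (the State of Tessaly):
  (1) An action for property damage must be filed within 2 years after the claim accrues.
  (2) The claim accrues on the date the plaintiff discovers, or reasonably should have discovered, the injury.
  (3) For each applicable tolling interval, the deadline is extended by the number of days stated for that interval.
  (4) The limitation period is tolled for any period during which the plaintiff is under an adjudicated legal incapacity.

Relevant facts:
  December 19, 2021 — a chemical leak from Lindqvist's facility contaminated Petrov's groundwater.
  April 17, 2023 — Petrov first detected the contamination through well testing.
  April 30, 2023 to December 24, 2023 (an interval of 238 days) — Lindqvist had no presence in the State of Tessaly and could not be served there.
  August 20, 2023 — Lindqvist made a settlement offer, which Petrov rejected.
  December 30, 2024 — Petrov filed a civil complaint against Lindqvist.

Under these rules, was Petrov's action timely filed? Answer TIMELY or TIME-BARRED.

The claim did not accrue until Petrov discovered the injury on April 17, 2023; the December 19, 2021 act date does not start the clock under the stated rule.
Adding the 2 years base period to April 17, 2023 gives a deadline of April 17, 2025, before any tolling.
No stated provision tolls the period for the defendant's absence, so the interval from April 30, 2023 to December 24, 2023 has no effect on the deadline.
The other events in the timeline have no effect on the limitation period under the stated rules.
Filing on December 30, 2024 beat the April 17, 2025 deadline — the action is timely.

TIMELY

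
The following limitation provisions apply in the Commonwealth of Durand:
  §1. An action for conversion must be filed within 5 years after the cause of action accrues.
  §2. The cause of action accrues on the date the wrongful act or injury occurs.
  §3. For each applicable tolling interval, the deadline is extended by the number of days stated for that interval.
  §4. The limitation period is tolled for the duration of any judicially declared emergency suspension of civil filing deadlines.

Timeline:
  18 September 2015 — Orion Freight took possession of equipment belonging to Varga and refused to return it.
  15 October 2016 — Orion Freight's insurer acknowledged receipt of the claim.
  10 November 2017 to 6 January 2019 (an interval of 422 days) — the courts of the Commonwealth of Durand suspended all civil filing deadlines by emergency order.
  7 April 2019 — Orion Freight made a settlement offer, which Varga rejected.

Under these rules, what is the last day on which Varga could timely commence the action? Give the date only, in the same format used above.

The limitation period began to run on 18 September 2015.
Adding the 5 years base period to 18 September 2015 gives a deadline of 18 September 2020, before any tolling.
Because the emergency suspension of filing deadlines ran from 10 November 2017 to 6 January 2019, the deadline is extended by 422 days to 14 November 2021.
The other events in the timeline have no effect on the limitation period under the stated rules.

14 November 2021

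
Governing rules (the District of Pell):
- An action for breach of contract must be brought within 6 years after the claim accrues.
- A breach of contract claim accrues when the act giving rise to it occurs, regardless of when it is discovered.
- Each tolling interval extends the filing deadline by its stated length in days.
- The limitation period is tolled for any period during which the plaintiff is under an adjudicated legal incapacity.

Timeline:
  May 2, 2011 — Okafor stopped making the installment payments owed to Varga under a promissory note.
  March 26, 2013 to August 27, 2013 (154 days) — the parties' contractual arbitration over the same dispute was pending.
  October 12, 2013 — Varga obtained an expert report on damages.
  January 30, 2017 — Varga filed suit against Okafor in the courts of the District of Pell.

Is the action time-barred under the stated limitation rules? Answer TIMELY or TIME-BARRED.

TIMELY

The claim accrued on May 2, 2011, the date of the act.
6 years from May 2, 2011 is May 2, 2017.
Although a pending arbitration ran from March 26, 2013 to August 27, 2013, the stated rules do not make that a tolling event, so it is disregarded.
The other events in the timeline have no effect on the limitation period under the stated rules.
Filing on January 30, 2017 beat the May 2, 2017 deadline — the action is timely.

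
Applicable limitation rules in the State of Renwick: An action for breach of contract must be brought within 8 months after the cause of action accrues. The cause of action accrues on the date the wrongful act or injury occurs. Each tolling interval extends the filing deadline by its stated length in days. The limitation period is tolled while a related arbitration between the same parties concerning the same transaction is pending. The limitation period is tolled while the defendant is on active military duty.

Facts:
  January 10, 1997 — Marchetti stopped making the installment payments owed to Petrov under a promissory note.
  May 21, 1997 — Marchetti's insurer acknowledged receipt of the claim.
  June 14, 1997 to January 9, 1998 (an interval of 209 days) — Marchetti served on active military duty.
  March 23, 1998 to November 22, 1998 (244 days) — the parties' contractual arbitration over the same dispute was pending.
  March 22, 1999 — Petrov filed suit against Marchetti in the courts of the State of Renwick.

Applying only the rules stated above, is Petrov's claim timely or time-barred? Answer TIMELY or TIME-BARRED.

The cause of action accrued on January 10, 1997, the date of the act.
8 months from January 10, 1997 is September 10, 1997.
The defendant's active military service from June 14, 1997 to January 9, 1998 tolled the period for 209 days, extending the deadline to April 7, 1998.
Because the pending related arbitration ran from March 23, 1998 to November 22, 1998, the deadline is extended by 244 days to December 7, 1998.
None of the other events listed affects the running of the period under the stated rules.
Filing on March 22, 1999 missed the December 7, 1998 deadline — the action is time-barred.

TIME-BARRED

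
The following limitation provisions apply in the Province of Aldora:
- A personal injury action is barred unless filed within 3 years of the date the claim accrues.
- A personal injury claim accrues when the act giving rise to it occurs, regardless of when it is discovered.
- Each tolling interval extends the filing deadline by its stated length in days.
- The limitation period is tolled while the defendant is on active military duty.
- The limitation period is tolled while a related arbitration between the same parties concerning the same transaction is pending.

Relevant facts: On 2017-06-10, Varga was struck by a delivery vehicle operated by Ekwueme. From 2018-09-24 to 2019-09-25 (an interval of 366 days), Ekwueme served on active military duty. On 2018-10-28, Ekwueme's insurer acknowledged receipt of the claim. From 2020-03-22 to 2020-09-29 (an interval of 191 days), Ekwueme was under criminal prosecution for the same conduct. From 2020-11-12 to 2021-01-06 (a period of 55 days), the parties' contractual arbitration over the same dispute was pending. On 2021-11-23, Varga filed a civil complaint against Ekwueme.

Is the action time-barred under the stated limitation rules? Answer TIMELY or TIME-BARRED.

TIME-BARRED

The claim accrued on 2017-06-10, when the wrongful act occurred.
3 years from 2017-06-10 is 2020-06-10.
The defendant's active military service from 2018-09-24 to 2019-09-25 tolled the period for 366 days, extending the deadline to 2021-06-11.
The period was tolled for 55 days by the pending related arbitration (2020-11-12 to 2021-01-06), pushing the deadline to 2021-08-05.
Although a criminal prosecution ran from 2020-03-22 to 2020-09-29, the stated rules do not make that a tolling event, so it is disregarded.
None of the other events listed affects the running of the period under the stated rules.
Varga filed on 2021-11-23, after the 2021-08-05 deadline, so the action is time-barred.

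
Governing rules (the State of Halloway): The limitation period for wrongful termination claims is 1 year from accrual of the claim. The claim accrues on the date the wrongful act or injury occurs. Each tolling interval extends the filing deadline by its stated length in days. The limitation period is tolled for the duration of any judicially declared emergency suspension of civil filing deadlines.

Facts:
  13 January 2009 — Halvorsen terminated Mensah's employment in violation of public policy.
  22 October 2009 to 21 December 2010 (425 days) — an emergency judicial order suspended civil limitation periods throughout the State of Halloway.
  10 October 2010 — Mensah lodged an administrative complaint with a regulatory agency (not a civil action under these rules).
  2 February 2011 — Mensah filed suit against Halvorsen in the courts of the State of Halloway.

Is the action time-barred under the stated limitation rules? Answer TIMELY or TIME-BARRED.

TIMELY

The claim accrued on 13 January 2009, when the wrongful act occurred.
The untolled deadline — 1 year after 13 January 2009 — is 13 January 2010.
Because the emergency suspension of filing deadlines ran from 22 October 2009 to 21 December 2010, the deadline is extended by 425 days to 14 March 2011.
None of the other events listed affects the running of the period under the stated rules.
Mensah filed on 2 February 2011, before the 14 March 2011 deadline, so the action is timely.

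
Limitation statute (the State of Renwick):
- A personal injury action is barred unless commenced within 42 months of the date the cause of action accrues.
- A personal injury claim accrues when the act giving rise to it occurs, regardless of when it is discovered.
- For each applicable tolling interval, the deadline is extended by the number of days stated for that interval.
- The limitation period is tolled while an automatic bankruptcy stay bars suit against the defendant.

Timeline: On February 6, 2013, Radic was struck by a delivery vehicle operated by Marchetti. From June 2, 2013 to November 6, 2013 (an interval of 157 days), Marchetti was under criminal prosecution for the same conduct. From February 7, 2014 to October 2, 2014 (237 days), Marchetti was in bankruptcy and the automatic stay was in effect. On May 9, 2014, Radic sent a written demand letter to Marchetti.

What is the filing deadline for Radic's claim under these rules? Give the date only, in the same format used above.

March 31, 2017

The cause of action accrued on February 6, 2013, the date of the act.
42 months from February 6, 2013 is August 6, 2016.
The automatic bankruptcy stay from February 7, 2014 to October 2, 2014 tolled the period for 237 days, extending the deadline to March 31, 2017.
The pending criminal prosecution from June 2, 2013 to November 6, 2013 does not toll the period, because no stated rule makes a criminal prosecution a tolling event.
None of the other events listed affects the running of the period under the stated rules.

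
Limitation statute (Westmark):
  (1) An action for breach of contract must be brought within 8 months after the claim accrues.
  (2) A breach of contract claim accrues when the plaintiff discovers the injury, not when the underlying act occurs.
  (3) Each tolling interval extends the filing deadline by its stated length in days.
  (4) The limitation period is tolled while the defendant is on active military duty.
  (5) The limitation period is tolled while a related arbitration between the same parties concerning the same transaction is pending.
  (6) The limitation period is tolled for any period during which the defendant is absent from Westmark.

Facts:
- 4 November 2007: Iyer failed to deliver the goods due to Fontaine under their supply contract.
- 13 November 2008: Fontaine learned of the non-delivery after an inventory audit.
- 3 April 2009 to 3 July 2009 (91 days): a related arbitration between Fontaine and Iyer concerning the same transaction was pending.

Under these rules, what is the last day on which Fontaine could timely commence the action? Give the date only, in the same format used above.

Under the discovery rule, the claim accrued on 13 November 2008, when Fontaine discovered the injury — not on the 4 November 2007 date of the underlying act.
Adding the 8 months base period to 13 November 2008 gives a deadline of 13 July 2009, before any tolling.
The period was tolled for 91 days by the pending related arbitration (3 April 2009 to 3 July 2009), pushing the deadline to 12 October 2009.

12 October 2009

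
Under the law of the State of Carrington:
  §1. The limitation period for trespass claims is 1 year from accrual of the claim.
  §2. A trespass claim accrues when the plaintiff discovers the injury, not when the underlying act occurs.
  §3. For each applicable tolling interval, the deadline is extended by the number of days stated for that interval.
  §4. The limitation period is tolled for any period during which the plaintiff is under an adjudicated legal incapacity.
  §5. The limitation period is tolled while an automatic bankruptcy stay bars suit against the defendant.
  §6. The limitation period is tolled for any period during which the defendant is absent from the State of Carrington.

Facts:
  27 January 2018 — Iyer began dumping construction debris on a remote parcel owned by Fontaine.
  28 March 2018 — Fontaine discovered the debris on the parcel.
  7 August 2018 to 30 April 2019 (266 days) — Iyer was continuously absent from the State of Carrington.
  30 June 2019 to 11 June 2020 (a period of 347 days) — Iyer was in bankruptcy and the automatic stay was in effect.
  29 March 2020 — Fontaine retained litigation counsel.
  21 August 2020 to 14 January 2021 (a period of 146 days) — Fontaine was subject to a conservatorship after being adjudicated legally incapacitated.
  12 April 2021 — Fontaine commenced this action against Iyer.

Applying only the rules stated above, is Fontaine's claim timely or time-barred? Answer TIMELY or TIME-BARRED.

TIMELY

The claim did not accrue until Fontaine discovered the injury on 28 March 2018; the 27 January 2018 act date does not start the clock under the stated rule.
The untolled deadline — 1 year after 28 March 2018 — is 28 March 2019.
The defendant's absence from the jurisdiction from 7 August 2018 to 30 April 2019 tolled the period for 266 days, extending the deadline to 19 December 2019.
The automatic bankruptcy stay from 30 June 2019 to 11 June 2020 tolled the period for 347 days, extending the deadline to 30 November 2020.
The period was tolled for 146 days by the plaintiff's legal incapacity (21 August 2020 to 14 January 2021), pushing the deadline to 25 April 2021.
The other events in the timeline have no effect on the limitation period under the stated rules.
The 12 April 2021 filing precedes the 25 April 2021 deadline; the claim is timely.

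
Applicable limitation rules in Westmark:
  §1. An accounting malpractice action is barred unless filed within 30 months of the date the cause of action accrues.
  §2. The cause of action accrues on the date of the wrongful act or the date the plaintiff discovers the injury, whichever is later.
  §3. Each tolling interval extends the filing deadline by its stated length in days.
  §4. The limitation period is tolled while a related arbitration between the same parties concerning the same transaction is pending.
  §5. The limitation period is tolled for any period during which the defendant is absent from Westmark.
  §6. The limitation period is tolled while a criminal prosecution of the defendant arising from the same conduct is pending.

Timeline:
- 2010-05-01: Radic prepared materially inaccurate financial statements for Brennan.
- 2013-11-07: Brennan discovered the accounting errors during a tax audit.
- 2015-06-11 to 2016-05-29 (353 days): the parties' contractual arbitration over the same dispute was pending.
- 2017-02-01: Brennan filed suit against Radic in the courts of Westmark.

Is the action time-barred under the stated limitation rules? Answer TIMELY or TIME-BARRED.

Because discovery on 2013-11-07 post-dates the 2010-05-01 act, accrual under the later-of rule falls on 2013-11-07.
The untolled deadline — 30 months after 2013-11-07 — is 2016-05-07.
Because the pending related arbitration ran from 2015-06-11 to 2016-05-29, the deadline is extended by 353 days to 2017-04-25.
Filing on 2017-02-01 beat the 2017-04-25 deadline — the action is timely.

TIMELY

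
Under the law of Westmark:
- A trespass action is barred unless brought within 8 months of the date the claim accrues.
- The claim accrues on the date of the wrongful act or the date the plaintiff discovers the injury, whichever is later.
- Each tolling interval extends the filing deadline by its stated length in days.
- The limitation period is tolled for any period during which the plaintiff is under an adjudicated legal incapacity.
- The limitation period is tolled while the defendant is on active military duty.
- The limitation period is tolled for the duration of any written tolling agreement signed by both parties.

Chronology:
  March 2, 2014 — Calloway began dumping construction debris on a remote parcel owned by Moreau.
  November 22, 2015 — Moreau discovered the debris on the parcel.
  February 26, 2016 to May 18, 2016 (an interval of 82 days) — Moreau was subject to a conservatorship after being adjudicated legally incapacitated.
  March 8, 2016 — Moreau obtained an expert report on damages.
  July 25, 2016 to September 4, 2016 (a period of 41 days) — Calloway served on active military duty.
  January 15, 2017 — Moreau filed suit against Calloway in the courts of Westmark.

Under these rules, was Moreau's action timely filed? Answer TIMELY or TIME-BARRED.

The claim accrued on November 22, 2015 — the later of the March 2, 2014 act and the November 22, 2015 discovery.
Adding the 8 months base period to November 22, 2015 gives a deadline of July 22, 2016, before any tolling.
Because the plaintiff's legal incapacity ran from February 26, 2016 to May 18, 2016, the deadline is extended by 82 days to October 12, 2016.
Because the defendant's active military service ran from July 25, 2016 to September 4, 2016, the deadline is extended by 41 days to November 22, 2016.
Nothing else in the chronology tolls or restarts the period.
Moreau filed on January 15, 2017, after the November 22, 2016 deadline, so the action is time-barred.

TIME-BARRED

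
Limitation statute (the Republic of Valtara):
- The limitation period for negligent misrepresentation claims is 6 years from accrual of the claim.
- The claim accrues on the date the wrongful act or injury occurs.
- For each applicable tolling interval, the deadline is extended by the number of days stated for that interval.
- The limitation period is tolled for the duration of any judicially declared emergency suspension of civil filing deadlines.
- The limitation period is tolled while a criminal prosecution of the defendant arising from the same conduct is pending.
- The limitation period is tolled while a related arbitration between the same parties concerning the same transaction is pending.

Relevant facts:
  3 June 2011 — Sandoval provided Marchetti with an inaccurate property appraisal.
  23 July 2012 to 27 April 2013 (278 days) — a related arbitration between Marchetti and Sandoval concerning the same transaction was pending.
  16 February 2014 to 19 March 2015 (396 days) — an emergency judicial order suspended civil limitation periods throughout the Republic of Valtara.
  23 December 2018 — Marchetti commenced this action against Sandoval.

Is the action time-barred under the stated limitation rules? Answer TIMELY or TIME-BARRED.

TIMELY

The claim accrued on 3 June 2011, when the wrongful act occurred.
The untolled deadline — 6 years after 3 June 2011 — is 3 June 2017.
Because the pending related arbitration ran from 23 July 2012 to 27 April 2013, the deadline is extended by 278 days to 8 March 2018.
The period was tolled for 396 days by the emergency suspension of filing deadlines (16 February 2014 to 19 March 2015), pushing the deadline to 8 April 2019.
Filing on 23 December 2018 beat the 8 April 2019 deadline — the action is timely.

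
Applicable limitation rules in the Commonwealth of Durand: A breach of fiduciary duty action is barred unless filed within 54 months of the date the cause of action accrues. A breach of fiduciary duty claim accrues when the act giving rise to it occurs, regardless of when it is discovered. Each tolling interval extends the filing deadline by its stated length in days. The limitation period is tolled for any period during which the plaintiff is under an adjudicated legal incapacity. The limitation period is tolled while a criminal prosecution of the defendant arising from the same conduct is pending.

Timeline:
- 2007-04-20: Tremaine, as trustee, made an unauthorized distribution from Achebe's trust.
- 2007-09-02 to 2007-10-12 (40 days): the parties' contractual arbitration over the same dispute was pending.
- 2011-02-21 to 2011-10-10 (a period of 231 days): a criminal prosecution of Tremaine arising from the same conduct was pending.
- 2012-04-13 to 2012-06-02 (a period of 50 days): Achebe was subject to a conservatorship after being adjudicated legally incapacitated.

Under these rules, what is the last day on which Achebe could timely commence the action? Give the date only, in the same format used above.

2012-07-27

The cause of action accrued on 2007-04-20, the date of the act.
54 months from 2007-04-20 is 2011-10-20.
The period was tolled for 231 days by the pending criminal prosecution (2011-02-21 to 2011-10-10), pushing the deadline to 2012-06-07.
The period was tolled for 50 days by the plaintiff's legal incapacity (2012-04-13 to 2012-06-02), pushing the deadline to 2012-07-27.
No stated provision tolls the period for a pending arbitration, so the interval from 2007-09-02 to 2007-10-12 has no effect on the deadline.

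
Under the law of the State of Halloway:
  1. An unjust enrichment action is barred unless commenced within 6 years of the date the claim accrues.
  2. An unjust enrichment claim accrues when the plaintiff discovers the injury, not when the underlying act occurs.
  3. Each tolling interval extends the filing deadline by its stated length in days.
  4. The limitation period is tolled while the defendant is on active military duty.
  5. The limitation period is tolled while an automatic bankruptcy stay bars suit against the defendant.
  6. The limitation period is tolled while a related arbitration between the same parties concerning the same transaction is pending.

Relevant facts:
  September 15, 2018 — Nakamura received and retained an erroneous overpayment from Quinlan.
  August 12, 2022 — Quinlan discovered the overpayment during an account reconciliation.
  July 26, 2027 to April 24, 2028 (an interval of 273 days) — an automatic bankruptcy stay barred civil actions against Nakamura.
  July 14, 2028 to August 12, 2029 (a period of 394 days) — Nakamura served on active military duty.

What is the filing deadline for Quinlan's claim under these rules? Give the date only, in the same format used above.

June 10, 2030

Accrual is tied to discovery, so the period began on August 12, 2022 rather than on September 15, 2018 when the act occurred.
The untolled deadline — 6 years after August 12, 2022 — is August 12, 2028.
The period was tolled for 273 days by the automatic bankruptcy stay (July 26, 2027 to April 24, 2028), pushing the deadline to May 12, 2029.
The period was tolled for 394 days by the defendant's active military service (July 14, 2028 to August 12, 2029), pushing the deadline to June 10, 2030.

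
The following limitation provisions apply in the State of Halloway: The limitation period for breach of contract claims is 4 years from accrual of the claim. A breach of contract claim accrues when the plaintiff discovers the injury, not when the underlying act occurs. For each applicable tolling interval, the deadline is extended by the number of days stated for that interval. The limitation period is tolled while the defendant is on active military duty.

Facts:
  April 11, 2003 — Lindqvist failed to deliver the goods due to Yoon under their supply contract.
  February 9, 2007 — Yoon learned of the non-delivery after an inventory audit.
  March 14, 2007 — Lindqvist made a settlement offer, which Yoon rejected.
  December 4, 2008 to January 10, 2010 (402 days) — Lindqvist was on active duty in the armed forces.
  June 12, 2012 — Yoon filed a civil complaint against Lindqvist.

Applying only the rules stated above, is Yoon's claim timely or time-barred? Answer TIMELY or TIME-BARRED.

TIME-BARRED

Under the discovery rule, the claim accrued on February 9, 2007, when Yoon discovered the injury — not on the April 11, 2003 date of the underlying act.
The untolled deadline — 4 years after February 9, 2007 — is February 9, 2011.
Because the defendant's active military service ran from December 4, 2008 to January 10, 2010, the deadline is extended by 402 days to March 17, 2012.
Nothing else in the chronology tolls or restarts the period.
The June 12, 2012 filing falls after the March 17, 2012 deadline; the claim is time-barred.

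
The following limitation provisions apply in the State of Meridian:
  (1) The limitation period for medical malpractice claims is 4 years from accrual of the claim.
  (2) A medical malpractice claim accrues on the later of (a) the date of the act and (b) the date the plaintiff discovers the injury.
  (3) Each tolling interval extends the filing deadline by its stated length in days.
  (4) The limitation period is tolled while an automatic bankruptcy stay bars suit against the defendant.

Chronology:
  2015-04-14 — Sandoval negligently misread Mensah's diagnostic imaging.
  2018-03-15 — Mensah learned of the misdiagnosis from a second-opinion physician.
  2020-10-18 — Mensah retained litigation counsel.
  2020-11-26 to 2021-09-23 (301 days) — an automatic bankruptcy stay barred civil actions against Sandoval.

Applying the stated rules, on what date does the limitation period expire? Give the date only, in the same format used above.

Taking the later of the act (2015-04-14) and discovery (2018-03-15), the claim accrued on 2018-03-15.
The untolled deadline — 4 years after 2018-03-15 — is 2022-03-15.
Because the automatic bankruptcy stay ran from 2020-11-26 to 2021-09-23, the deadline is extended by 301 days to 2023-01-10.
The other events in the timeline have no effect on the limitation period under the stated rules.

2023-01-10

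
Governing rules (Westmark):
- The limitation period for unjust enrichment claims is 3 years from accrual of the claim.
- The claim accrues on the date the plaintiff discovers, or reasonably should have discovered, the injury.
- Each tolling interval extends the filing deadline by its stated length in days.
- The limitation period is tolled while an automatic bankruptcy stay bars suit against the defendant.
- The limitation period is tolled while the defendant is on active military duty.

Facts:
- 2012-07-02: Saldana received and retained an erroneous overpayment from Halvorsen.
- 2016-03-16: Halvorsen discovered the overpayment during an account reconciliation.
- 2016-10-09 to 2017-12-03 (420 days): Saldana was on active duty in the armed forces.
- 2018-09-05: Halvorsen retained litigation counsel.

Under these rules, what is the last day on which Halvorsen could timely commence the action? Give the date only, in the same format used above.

2020-05-09

Under the discovery rule, the claim accrued on 2016-03-16, when Halvorsen discovered the injury — not on the 2012-07-02 date of the underlying act.
3 years from 2016-03-16 is 2019-03-16.
The defendant's active military service from 2016-10-09 to 2017-12-03 tolled the period for 420 days, extending the deadline to 2020-05-09.
None of the other events listed affects the running of the period under the stated rules.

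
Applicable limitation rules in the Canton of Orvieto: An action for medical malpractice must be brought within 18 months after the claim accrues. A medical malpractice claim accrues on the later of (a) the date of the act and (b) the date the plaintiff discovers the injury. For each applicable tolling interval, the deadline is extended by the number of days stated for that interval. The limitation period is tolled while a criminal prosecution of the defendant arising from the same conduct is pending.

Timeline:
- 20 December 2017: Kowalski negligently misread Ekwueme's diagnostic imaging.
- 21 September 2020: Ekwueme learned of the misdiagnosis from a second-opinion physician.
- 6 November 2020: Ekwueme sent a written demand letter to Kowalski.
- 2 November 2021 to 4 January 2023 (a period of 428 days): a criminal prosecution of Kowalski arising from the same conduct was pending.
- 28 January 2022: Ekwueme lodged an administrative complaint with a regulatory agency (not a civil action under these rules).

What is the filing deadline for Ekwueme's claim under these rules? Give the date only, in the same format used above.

23 May 2023

Taking the later of the act (20 December 2017) and discovery (21 September 2020), the claim accrued on 21 September 2020.
The untolled deadline — 18 months after 21 September 2020 — is 21 March 2022.
The pending criminal prosecution from 2 November 2021 to 4 January 2023 tolled the period for 428 days, extending the deadline to 23 May 2023.
Nothing else in the chronology tolls or restarts the period.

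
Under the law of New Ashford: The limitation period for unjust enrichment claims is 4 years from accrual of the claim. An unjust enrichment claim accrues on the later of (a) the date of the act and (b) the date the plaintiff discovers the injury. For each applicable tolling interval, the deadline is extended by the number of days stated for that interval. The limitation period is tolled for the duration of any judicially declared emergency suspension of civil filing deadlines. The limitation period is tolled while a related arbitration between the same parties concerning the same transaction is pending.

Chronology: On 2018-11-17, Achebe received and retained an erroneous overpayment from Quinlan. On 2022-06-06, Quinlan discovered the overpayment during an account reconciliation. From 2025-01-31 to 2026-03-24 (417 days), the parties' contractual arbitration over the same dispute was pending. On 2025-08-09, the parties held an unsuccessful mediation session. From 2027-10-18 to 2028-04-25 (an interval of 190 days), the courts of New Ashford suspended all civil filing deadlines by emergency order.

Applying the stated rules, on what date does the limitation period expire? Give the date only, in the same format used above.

2027-07-28

The claim accrued on 2022-06-06 — the later of the 2018-11-17 act and the 2022-06-06 discovery.
Adding the 4 years base period to 2022-06-06 gives a deadline of 2026-06-06, before any tolling.
The pending related arbitration from 2025-01-31 to 2026-03-24 tolled the period for 417 days, extending the deadline to 2027-07-28.
The emergency suspension of filing deadlines starting 2027-10-18 came too late — the period had run on 2027-07-28 — and so does not extend the deadline.
None of the other events listed affects the running of the period under the stated rules.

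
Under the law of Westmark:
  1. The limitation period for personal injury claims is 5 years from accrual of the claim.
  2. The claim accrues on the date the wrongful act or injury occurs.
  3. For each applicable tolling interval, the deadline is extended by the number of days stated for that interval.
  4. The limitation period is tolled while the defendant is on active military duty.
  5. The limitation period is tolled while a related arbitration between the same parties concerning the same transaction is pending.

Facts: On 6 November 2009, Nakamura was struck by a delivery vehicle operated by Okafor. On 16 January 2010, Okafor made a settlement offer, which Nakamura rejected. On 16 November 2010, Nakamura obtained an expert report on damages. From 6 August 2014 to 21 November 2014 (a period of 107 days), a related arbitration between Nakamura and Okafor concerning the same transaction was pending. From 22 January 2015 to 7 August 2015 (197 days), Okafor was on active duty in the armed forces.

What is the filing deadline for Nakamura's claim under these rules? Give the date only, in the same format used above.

6 September 2015

The claim accrued on 6 November 2009, when the wrongful act occurred.
The untolled deadline — 5 years after 6 November 2009 — is 6 November 2014.
Because the pending related arbitration ran from 6 August 2014 to 21 November 2014, the deadline is extended by 107 days to 21 February 2015.
The defendant's active military service from 22 January 2015 to 7 August 2015 tolled the period for 197 days, extending the deadline to 6 September 2015.
The other events in the timeline have no effect on the limitation period under the stated rules.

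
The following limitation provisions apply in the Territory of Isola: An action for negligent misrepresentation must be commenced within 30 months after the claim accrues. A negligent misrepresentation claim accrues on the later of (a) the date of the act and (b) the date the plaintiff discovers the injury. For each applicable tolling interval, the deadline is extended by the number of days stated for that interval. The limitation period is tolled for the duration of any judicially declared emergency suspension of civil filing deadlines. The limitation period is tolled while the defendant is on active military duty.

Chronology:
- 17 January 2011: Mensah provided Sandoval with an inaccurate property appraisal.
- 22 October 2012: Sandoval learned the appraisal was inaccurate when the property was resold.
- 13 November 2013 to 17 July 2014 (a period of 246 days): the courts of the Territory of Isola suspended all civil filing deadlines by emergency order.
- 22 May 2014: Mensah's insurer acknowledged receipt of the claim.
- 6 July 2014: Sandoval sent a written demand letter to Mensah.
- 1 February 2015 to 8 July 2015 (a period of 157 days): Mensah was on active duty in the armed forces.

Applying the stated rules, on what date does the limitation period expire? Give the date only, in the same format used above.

29 May 2016

Taking the later of the act (17 January 2011) and discovery (22 October 2012), the claim accrued on 22 October 2012.
30 months from 22 October 2012 is 22 April 2015.
Because the emergency suspension of filing deadlines ran from 13 November 2013 to 17 July 2014, the deadline is extended by 246 days to 24 December 2015.
The defendant's active military service from 1 February 2015 to 8 July 2015 tolled the period for 157 days, extending the deadline to 29 May 2016.
The other events in the timeline have no effect on the limitation period under the stated rules.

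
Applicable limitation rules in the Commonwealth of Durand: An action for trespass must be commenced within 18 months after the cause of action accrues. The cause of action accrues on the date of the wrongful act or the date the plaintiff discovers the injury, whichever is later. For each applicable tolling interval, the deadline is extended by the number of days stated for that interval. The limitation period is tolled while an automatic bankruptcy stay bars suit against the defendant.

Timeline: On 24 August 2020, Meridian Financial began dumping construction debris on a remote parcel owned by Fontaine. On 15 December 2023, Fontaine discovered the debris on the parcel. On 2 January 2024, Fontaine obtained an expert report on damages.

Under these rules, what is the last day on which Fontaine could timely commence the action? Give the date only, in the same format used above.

15 June 2025

Taking the later of the act (24 August 2020) and discovery (15 December 2023), the claim accrued on 15 December 2023.
The untolled deadline — 18 months after 15 December 2023 — is 15 June 2025.
Nothing else in the chronology tolls or restarts the period.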